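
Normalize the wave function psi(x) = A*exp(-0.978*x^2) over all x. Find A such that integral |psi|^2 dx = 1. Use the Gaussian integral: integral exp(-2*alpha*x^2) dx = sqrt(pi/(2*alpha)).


integral |psi|^2 dx = A^2 * sqrt(pi/(2*alpha)) = 1
A^2 = sqrt(2*alpha/pi)
= sqrt(2 * 0.978 / pi)
= 0.789059
A = sqrt(0.789059)
= 0.8883

0.8883


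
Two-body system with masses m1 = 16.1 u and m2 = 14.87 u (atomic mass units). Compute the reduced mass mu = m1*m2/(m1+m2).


mu = m1 * m2 / (m1 + m2)
= 16.1 * 14.87 / (16.1 + 14.87)
= 239.407 / 30.97
= 7.7303 u

7.7303


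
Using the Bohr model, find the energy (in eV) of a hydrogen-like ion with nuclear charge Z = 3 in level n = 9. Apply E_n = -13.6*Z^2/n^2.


E_n = -13.6 * Z^2 / n^2
= -13.6 * 3^2 / 9^2
= -13.6 * 9 / 81
= -1.5111 eV

-1.5111


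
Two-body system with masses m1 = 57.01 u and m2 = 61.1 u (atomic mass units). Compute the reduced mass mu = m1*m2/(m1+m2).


mu = m1 * m2 / (m1 + m2)
= 57.01 * 61.1 / (57.01 + 61.1)
= 3483.311 / 118.11
= 29.4921 u

29.4921


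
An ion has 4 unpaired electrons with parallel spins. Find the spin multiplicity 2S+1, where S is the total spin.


Total spin S = N * (1/2) = 4 * 0.5 = 2.0
Spin multiplicity = 2S + 1
= 2 * 2.0 + 1
= 5

5


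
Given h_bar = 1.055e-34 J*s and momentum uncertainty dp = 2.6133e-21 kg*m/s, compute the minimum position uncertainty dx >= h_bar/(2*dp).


dx = h_bar / (2 * dp)
= 1.055e-34 / (2 * 2.6133e-21)
= 1.055e-34 / 5.2266e-21
= 2.0185e-14 m

2.0185e-14


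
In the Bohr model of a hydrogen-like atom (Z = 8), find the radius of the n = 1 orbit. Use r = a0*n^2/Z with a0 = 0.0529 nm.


r = a0 * n^2 / Z
= 0.0529 * 1^2 / 8
= 0.0529 * 1 / 8
= 0.0066 nm

0.0066


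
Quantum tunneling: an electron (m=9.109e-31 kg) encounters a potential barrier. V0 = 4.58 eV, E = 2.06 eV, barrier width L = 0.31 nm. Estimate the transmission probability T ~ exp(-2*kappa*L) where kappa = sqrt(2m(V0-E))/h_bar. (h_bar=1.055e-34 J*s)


V0 - E = 2.52 eV = 4.0370e-19 J
kappa = sqrt(2 * m * (V0-E)) / h_bar
= sqrt(2 * 9.109e-31 * 4.0370e-19) / 1.055e-34
= 8.1289e+09 /m
2*kappa*L = 2 * 8.1289e+09 * 0.31e-9
= 5.0399
T = exp(-5.0399) = 6.474457e-03

6.474457e-03


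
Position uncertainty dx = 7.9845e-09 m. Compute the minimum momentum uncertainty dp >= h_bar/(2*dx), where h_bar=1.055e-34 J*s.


dp = h_bar / (2 * dx)
= 1.055e-34 / (2 * 7.9845e-09)
= 1.055e-34 / 1.5969e-08
= 6.6066e-27 kg*m/s

6.6066e-27


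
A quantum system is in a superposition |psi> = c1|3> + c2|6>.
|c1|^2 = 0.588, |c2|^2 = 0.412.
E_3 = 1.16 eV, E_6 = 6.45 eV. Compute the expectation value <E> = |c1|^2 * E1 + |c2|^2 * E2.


<E> = |c1|^2 * E1 + |c2|^2 * E2
= 0.588 * 1.16 + 0.412 * 6.45
= 0.6821 + 2.6574
= 3.3395 eV

3.3395


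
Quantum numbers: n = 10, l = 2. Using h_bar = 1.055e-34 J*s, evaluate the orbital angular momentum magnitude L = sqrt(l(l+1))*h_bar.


L = sqrt(l*(l+1)) * h_bar
= sqrt(2 * 3) * 1.055e-34
= sqrt(6) * 1.055e-34
= 2.4495 * 1.055e-34
= 2.5842e-34 J*s

2.5842e-34


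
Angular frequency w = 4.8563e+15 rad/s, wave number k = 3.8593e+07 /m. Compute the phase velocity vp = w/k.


vp = w / k
= 4.8563e+15 / 3.8593e+07
= 1.2583e+08 m/s

1.2583e+08


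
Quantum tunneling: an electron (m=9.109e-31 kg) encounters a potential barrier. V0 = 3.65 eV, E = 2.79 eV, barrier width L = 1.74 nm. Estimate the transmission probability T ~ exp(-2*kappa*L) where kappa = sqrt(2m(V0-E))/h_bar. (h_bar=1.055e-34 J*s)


V0 - E = 0.86 eV = 1.3777e-19 J
kappa = sqrt(2 * m * (V0-E)) / h_bar
= sqrt(2 * 9.109e-31 * 1.3777e-19) / 1.055e-34
= 4.7487e+09 /m
2*kappa*L = 2 * 4.7487e+09 * 1.74e-9
= 16.5256
T = exp(-16.5256) = 6.652990e-08

6.652990e-08


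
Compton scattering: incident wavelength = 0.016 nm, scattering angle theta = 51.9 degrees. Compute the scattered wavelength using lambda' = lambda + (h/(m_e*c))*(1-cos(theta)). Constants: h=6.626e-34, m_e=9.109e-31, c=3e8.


Compton wavelength: h/(m_e*c) = 2.4247e-12 m
d_lambda = 2.4247e-12 * (1 - cos(51.9 deg))
= 2.4247e-12 * 0.382964
= 9.2858e-13 m = 0.000929 nm
lambda' = 0.016 + 0.000929
= 0.016929 nm

0.016929


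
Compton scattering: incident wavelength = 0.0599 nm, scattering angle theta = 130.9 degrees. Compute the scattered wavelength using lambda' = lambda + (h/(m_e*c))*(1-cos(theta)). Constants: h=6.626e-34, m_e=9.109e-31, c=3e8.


Compton wavelength: h/(m_e*c) = 2.4247e-12 m
d_lambda = 2.4247e-12 * (1 - cos(130.9 deg))
= 2.4247e-12 * 1.654741
= 4.0123e-12 m = 0.004012 nm
lambda' = 0.0599 + 0.004012
= 0.063912 nm

0.063912


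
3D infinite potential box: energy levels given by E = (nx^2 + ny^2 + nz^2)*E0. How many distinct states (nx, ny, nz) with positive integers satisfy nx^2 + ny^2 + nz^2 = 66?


Enumerate all (nx, ny, nz) with nx^2 + ny^2 + nz^2 = 66:
(1,1,8)
(1,4,7)
(1,7,4)
(1,8,1)
(4,1,7)
(4,5,5)
(4,7,1)
(5,4,5)
(5,5,4)
(7,1,4)
(7,4,1)
(8,1,1)
Total degeneracy = 12

12


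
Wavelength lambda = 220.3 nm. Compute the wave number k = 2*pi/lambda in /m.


k = 2 * pi / lambda
= 6.2832 / (220.3e-9)
= 6.2832 / 2.2030e-07
= 2.8521e+07 /m

2.8521e+07


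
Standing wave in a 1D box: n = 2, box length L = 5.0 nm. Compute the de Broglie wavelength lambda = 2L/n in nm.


lambda = 2L / n
= 2 * 5.0 / 2
= 10.0 / 2
= 5.0 nm

5.0


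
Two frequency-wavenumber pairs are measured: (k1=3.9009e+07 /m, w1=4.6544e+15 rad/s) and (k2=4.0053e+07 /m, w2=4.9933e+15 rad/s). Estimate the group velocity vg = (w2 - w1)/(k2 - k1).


vg = (w2 - w1) / (k2 - k1)
= (4.9933e+15 - 4.6544e+15) / (4.0053e+07 - 3.9009e+07)
= 3.3890e+14 / 1.0440e+06
= 3.2462e+08 m/s

3.2462e+08


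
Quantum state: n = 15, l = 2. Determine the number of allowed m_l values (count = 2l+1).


m_l ranges from -l to +l in integer steps
So m_l goes from -2 to +2
Count = 2l + 1 = 2*2 + 1
= 5

5


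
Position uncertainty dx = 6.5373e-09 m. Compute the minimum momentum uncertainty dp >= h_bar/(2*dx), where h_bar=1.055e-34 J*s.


dp = h_bar / (2 * dx)
= 1.055e-34 / (2 * 6.5373e-09)
= 1.055e-34 / 1.3075e-08
= 8.0691e-27 kg*m/s

8.0691e-27


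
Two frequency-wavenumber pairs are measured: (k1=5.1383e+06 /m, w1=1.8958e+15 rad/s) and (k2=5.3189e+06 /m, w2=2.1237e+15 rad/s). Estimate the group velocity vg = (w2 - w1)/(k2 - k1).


vg = (w2 - w1) / (k2 - k1)
= (2.1237e+15 - 1.8958e+15) / (5.3189e+06 - 5.1383e+06)
= 2.2790e+14 / 1.8060e+05
= 1.2619e+09 m/s

1.2619e+09


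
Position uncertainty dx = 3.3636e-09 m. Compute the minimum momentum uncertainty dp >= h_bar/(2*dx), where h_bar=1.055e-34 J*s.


dp = h_bar / (2 * dx)
= 1.055e-34 / (2 * 3.3636e-09)
= 1.055e-34 / 6.7272e-09
= 1.5683e-26 kg*m/s

1.5683e-26


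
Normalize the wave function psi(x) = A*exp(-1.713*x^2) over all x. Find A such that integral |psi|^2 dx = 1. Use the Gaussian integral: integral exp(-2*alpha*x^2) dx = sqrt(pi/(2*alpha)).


integral |psi|^2 dx = A^2 * sqrt(pi/(2*alpha)) = 1
A^2 = sqrt(2*alpha/pi)
= sqrt(2 * 1.713 / pi)
= 1.044284
A = sqrt(1.044284)
= 1.0219

1.0219


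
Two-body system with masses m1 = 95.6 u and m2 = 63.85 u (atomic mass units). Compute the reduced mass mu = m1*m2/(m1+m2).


mu = m1 * m2 / (m1 + m2)
= 95.6 * 63.85 / (95.6 + 63.85)
= 6104.06 / 159.45
= 38.282 u

38.282


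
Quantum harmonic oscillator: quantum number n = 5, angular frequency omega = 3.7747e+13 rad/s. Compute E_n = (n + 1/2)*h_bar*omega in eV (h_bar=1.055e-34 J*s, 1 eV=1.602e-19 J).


E = (n + 1/2) * h_bar * omega
= (5 + 0.5) * 1.055e-34 * 3.7747e+13
= 5.5 * 3.9823e-21
= 2.1903e-20 J
= 0.1367 eV

0.1367


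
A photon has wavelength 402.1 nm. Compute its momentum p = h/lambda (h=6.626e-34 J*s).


p = h / lambda
= 6.626e-34 / (402.1e-9)
= 6.626e-34 / 4.0210e-07
= 1.6478e-27 kg*m/s

1.6478e-27


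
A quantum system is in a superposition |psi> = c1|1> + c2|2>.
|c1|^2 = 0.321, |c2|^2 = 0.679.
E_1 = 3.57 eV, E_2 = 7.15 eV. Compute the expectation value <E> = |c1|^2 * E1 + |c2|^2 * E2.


<E> = |c1|^2 * E1 + |c2|^2 * E2
= 0.321 * 3.57 + 0.679 * 7.15
= 1.146 + 4.8549
= 6.0008 eV

6.0008


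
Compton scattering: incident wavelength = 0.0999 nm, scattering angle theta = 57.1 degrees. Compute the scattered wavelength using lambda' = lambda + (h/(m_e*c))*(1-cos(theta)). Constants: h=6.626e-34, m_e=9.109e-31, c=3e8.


Compton wavelength: h/(m_e*c) = 2.4247e-12 m
d_lambda = 2.4247e-12 * (1 - cos(57.1 deg))
= 2.4247e-12 * 0.456826
= 1.1077e-12 m = 0.001108 nm
lambda' = 0.0999 + 0.001108
= 0.101008 nm

0.101008


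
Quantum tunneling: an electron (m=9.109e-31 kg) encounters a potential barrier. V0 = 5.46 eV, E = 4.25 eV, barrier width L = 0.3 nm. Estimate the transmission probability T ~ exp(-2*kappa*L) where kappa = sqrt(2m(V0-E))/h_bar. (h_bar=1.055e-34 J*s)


V0 - E = 1.21 eV = 1.9384e-19 J
kappa = sqrt(2 * m * (V0-E)) / h_bar
= sqrt(2 * 9.109e-31 * 1.9384e-19) / 1.055e-34
= 5.6328e+09 /m
2*kappa*L = 2 * 5.6328e+09 * 0.3e-9
= 3.3797
T = exp(-3.3797) = 3.405901e-02

3.405901e-02


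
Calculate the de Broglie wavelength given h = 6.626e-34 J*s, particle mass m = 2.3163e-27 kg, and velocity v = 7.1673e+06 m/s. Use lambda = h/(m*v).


lambda = h / (m * v)
= 6.626e-34 / (2.3163e-27 * 7.1673e+06)
= 6.626e-34 / 1.6602e-20
= 3.9912e-14 m

3.9912e-14


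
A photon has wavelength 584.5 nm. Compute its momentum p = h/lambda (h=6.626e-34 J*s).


p = h / lambda
= 6.626e-34 / (584.5e-9)
= 6.626e-34 / 5.8450e-07
= 1.1336e-27 kg*m/s

1.1336e-27


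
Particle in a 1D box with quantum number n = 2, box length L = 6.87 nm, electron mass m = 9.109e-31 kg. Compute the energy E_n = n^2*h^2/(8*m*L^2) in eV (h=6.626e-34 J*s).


E = n^2 * h^2 / (8 * m * L^2)
= 2^2 * (6.626e-34)^2 / (8 * 9.109e-31 * (6.87e-9)^2)
= 4 * 4.3904e-67 / (8 * 9.109e-31 * 4.7197e-17)
= 5.1061e-21 J
= 0.0319 eV

0.0319


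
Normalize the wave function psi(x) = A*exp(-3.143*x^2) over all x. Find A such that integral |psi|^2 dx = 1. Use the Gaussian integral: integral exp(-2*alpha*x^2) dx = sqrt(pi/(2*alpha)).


integral |psi|^2 dx = A^2 * sqrt(pi/(2*alpha)) = 1
A^2 = sqrt(2*alpha/pi)
= sqrt(2 * 3.143 / pi)
= 1.41453
A = sqrt(1.41453)
= 1.1893

1.1893


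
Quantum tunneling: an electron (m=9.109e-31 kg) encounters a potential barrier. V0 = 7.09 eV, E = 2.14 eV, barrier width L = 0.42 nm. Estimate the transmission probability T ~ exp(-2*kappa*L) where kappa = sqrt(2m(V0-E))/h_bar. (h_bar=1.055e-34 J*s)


V0 - E = 4.95 eV = 7.9299e-19 J
kappa = sqrt(2 * m * (V0-E)) / h_bar
= sqrt(2 * 9.109e-31 * 7.9299e-19) / 1.055e-34
= 1.1393e+10 /m
2*kappa*L = 2 * 1.1393e+10 * 0.42e-9
= 9.57
T = exp(-9.57) = 6.979278e-05

6.979278e-05


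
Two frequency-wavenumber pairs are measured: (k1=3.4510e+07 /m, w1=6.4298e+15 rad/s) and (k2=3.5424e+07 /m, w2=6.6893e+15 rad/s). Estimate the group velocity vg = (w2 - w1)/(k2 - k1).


vg = (w2 - w1) / (k2 - k1)
= (6.6893e+15 - 6.4298e+15) / (3.5424e+07 - 3.4510e+07)
= 2.5950e+14 / 9.1400e+05
= 2.8392e+08 m/s

2.8392e+08


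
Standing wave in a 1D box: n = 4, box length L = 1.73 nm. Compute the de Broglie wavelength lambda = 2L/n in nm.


lambda = 2L / n
= 2 * 1.73 / 4
= 3.46 / 4
= 0.865 nm

0.865


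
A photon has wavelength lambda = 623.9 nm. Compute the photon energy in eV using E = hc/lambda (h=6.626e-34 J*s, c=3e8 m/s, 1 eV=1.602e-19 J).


E = hc / lambda
= (6.626e-34)(3e8) / (623.9e-9)
= 1.9878e-25 / 6.2390e-07
= 3.1861e-19 J
Converting to eV: 3.1861e-19 / 1.602e-19
= 1.9888 eV

1.9888


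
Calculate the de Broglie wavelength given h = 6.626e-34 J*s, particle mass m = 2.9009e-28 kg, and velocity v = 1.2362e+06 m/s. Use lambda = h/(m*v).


lambda = h / (m * v)
= 6.626e-34 / (2.9009e-28 * 1.2362e+06)
= 6.626e-34 / 3.5861e-22
= 1.8477e-12 m

1.8477e-12


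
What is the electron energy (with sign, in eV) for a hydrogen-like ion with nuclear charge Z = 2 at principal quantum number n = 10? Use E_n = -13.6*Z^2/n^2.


E_n = -13.6 * Z^2 / n^2
= -13.6 * 2^2 / 10^2
= -13.6 * 4 / 100
= -0.544 eV

-0.544


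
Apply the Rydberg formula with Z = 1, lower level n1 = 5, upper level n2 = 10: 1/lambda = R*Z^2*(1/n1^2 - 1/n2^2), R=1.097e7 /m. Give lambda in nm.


1/lambda = R * Z^2 * (1/n1^2 - 1/n2^2)
= 1.097e7 * 1^2 * (1/5^2 - 1/10^2)
= 1.097e7 * 1 * (0.04 - 0.01)
= 3.2910e+05 /m
lambda = 1 / 3.2910e+05
= 3038.5901 nm

3038.5901


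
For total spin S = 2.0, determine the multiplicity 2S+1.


Spin multiplicity = 2S + 1
= 2 * 2.0 + 1
= 4.0 + 1
= 5

5


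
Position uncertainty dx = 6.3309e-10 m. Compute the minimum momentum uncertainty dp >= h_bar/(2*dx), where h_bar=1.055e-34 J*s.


dp = h_bar / (2 * dx)
= 1.055e-34 / (2 * 6.3309e-10)
= 1.055e-34 / 1.2662e-09
= 8.3321e-26 kg*m/s

8.3321e-26


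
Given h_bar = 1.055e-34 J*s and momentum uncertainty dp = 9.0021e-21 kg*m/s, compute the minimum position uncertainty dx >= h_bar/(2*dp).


dx = h_bar / (2 * dp)
= 1.055e-34 / (2 * 9.0021e-21)
= 1.055e-34 / 1.8004e-20
= 5.8597e-15 m

5.8597e-15


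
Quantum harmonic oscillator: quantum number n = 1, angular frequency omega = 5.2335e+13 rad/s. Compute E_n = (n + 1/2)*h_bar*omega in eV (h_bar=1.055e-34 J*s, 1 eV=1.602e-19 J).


E = (n + 1/2) * h_bar * omega
= (1 + 0.5) * 1.055e-34 * 5.2335e+13
= 1.5 * 5.5213e-21
= 8.2820e-21 J
= 0.0517 eV

0.0517


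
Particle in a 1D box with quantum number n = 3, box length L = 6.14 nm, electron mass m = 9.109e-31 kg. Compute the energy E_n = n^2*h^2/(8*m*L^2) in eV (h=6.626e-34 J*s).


E = n^2 * h^2 / (8 * m * L^2)
= 3^2 * (6.626e-34)^2 / (8 * 9.109e-31 * (6.14e-9)^2)
= 9 * 4.3904e-67 / (8 * 9.109e-31 * 3.7700e-17)
= 1.4383e-20 J
= 0.0898 eV

0.0898


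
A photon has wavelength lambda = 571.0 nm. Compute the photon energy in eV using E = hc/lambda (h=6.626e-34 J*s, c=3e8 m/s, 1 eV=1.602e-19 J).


E = hc / lambda
= (6.626e-34)(3e8) / (571.0e-9)
= 1.9878e-25 / 5.7100e-07
= 3.4813e-19 J
Converting to eV: 3.4813e-19 / 1.602e-19
= 2.1731 eV

2.1731


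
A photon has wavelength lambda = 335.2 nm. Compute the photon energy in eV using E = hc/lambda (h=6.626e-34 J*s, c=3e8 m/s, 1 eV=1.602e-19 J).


E = hc / lambda
= (6.626e-34)(3e8) / (335.2e-9)
= 1.9878e-25 / 3.3520e-07
= 5.9302e-19 J
Converting to eV: 5.9302e-19 / 1.602e-19
= 3.7017 eV

3.7017


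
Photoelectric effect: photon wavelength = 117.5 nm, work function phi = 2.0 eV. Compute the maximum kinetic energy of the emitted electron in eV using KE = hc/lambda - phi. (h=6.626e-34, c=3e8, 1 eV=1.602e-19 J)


E_photon = hc / lambda
= (6.626e-34)(3e8) / (117.5e-9)
= 1.6917e-18 J
= 10.5602 eV
KE = E_photon - phi
= 10.5602 - 2.0
= 8.5602 eV

8.5602


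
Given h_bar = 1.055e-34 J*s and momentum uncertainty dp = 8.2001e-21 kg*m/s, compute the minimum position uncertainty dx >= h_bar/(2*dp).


dx = h_bar / (2 * dp)
= 1.055e-34 / (2 * 8.2001e-21)
= 1.055e-34 / 1.6400e-20
= 6.4328e-15 m

6.4328e-15


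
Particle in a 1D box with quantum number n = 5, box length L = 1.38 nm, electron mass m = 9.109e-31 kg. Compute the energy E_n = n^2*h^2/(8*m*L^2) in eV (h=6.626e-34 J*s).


E = n^2 * h^2 / (8 * m * L^2)
= 5^2 * (6.626e-34)^2 / (8 * 9.109e-31 * (1.38e-9)^2)
= 25 * 4.3904e-67 / (8 * 9.109e-31 * 1.9044e-18)
= 7.9090e-19 J
= 4.937 eV

4.937


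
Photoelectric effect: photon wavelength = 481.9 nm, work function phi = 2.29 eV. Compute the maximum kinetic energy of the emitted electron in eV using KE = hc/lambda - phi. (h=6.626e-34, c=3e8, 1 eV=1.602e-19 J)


E_photon = hc / lambda
= (6.626e-34)(3e8) / (481.9e-9)
= 4.1249e-19 J
= 2.5749 eV
KE = E_photon - phi
= 2.5749 - 2.29
= 0.2849 eV

0.2849


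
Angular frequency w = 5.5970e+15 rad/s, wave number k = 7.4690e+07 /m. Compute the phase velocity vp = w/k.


vp = w / k
= 5.5970e+15 / 7.4690e+07
= 7.4936e+07 m/s

7.4936e+07


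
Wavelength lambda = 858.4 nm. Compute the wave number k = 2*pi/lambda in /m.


k = 2 * pi / lambda
= 6.2832 / (858.4e-9)
= 6.2832 / 8.5840e-07
= 7.3196e+06 /m

7.3196e+06


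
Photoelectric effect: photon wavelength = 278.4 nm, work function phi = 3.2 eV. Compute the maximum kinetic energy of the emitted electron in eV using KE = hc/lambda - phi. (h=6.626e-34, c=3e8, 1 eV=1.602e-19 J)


E_photon = hc / lambda
= (6.626e-34)(3e8) / (278.4e-9)
= 7.1401e-19 J
= 4.457 eV
KE = E_photon - phi
= 4.457 - 3.2
= 1.257 eV

1.257


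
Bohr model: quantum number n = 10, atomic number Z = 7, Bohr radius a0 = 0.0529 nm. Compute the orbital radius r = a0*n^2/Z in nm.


r = a0 * n^2 / Z
= 0.0529 * 10^2 / 7
= 0.0529 * 100 / 7
= 0.7557 nm

0.7557


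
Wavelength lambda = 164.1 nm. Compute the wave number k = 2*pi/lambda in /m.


k = 2 * pi / lambda
= 6.2832 / (164.1e-9)
= 6.2832 / 1.6410e-07
= 3.8289e+07 /m

3.8289e+07


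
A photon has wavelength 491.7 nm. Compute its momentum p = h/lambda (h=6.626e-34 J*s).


p = h / lambda
= 6.626e-34 / (491.7e-9)
= 6.626e-34 / 4.9170e-07
= 1.3476e-27 kg*m/s

1.3476e-27


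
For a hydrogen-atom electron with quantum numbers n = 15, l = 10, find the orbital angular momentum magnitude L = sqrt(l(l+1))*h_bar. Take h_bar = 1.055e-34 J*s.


L = sqrt(l*(l+1)) * h_bar
= sqrt(10 * 11) * 1.055e-34
= sqrt(110) * 1.055e-34
= 10.4881 * 1.055e-34
= 1.1065e-33 J*s

1.1065e-33


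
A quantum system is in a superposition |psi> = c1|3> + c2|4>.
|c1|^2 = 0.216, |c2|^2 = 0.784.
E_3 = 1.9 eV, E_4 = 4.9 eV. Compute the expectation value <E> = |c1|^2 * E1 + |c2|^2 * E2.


<E> = |c1|^2 * E1 + |c2|^2 * E2
= 0.216 * 1.9 + 0.784 * 4.9
= 0.4104 + 3.8416
= 4.252 eV

4.252


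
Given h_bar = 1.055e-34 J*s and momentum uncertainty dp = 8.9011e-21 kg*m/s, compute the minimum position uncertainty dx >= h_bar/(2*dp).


dx = h_bar / (2 * dp)
= 1.055e-34 / (2 * 8.9011e-21)
= 1.055e-34 / 1.7802e-20
= 5.9262e-15 m

5.9262e-15


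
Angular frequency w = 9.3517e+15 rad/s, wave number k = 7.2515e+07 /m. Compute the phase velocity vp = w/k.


vp = w / k
= 9.3517e+15 / 7.2515e+07
= 1.2896e+08 m/s

1.2896e+08


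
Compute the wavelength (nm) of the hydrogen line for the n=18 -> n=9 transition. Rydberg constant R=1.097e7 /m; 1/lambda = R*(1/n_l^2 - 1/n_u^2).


1/lambda = R * (1/n_l^2 - 1/n_u^2)
= 1.097e7 * (1/9^2 - 1/18^2)
= 1.097e7 * (0.012346 - 0.003086)
= 1.097e7 * 0.009259
= 1.0157e+05 /m
lambda = 1 / 1.0157e+05 = 9845.0319 nm

9845.0319


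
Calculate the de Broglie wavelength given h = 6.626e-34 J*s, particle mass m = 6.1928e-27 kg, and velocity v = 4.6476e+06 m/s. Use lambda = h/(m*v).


lambda = h / (m * v)
= 6.626e-34 / (6.1928e-27 * 4.6476e+06)
= 6.626e-34 / 2.8782e-20
= 2.3022e-14 m

2.3022e-14


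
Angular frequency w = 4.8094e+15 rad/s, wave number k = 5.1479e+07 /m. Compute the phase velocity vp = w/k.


vp = w / k
= 4.8094e+15 / 5.1479e+07
= 9.3425e+07 m/s

9.3425e+07


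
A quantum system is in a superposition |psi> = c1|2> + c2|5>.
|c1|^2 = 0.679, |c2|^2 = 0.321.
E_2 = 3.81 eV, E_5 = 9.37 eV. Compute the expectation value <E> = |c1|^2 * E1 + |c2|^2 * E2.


<E> = |c1|^2 * E1 + |c2|^2 * E2
= 0.679 * 3.81 + 0.321 * 9.37
= 2.587 + 3.0078
= 5.5948 eV

5.5948


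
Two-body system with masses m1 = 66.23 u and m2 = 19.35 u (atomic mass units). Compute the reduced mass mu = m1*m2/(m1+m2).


mu = m1 * m2 / (m1 + m2)
= 66.23 * 19.35 / (66.23 + 19.35)
= 1281.5505 / 85.58
= 14.9749 u

14.9749


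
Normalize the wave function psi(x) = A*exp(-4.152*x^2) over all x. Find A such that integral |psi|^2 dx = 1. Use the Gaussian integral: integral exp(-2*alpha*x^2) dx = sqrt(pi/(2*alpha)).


integral |psi|^2 dx = A^2 * sqrt(pi/(2*alpha)) = 1
A^2 = sqrt(2*alpha/pi)
= sqrt(2 * 4.152 / pi)
= 1.625806
A = sqrt(1.625806)
= 1.2751

1.2751


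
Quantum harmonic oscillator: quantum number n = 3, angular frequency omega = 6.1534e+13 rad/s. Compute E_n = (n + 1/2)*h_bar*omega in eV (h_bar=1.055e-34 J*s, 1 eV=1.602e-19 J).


E = (n + 1/2) * h_bar * omega
= (3 + 0.5) * 1.055e-34 * 6.1534e+13
= 3.5 * 6.4918e-21
= 2.2721e-20 J
= 0.1418 eV

0.1418


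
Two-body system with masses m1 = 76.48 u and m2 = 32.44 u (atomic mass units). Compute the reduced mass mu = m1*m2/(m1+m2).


mu = m1 * m2 / (m1 + m2)
= 76.48 * 32.44 / (76.48 + 32.44)
= 2481.0112 / 108.92
= 22.7783 u

22.7783


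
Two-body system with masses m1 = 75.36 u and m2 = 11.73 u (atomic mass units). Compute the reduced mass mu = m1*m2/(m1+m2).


mu = m1 * m2 / (m1 + m2)
= 75.36 * 11.73 / (75.36 + 11.73)
= 883.9728 / 87.09
= 10.1501 u

10.1501


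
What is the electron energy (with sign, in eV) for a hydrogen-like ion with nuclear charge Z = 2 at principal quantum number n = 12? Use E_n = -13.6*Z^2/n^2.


E_n = -13.6 * Z^2 / n^2
= -13.6 * 2^2 / 12^2
= -13.6 * 4 / 144
= -0.3778 eV

-0.3778


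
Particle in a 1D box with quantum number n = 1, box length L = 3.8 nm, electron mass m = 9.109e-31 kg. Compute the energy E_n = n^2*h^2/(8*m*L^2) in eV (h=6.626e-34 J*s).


E = n^2 * h^2 / (8 * m * L^2)
= 1^2 * (6.626e-34)^2 / (8 * 9.109e-31 * (3.8e-9)^2)
= 1 * 4.3904e-67 / (8 * 9.109e-31 * 1.4440e-17)
= 4.1723e-21 J
= 0.026 eV

0.026


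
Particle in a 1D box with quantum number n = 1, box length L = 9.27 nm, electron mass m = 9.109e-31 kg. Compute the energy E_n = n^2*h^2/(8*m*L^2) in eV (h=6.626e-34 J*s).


E = n^2 * h^2 / (8 * m * L^2)
= 1^2 * (6.626e-34)^2 / (8 * 9.109e-31 * (9.27e-9)^2)
= 1 * 4.3904e-67 / (8 * 9.109e-31 * 8.5933e-17)
= 7.0110e-22 J
= 0.0044 eV

0.0044


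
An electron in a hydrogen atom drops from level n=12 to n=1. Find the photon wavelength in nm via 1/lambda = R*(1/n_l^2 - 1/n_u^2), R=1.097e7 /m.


1/lambda = R * (1/n_l^2 - 1/n_u^2)
= 1.097e7 * (1/1^2 - 1/12^2)
= 1.097e7 * (1.0 - 0.006944)
= 1.097e7 * 0.993056
= 1.0894e+07 /m
lambda = 1 / 1.0894e+07 = 91.7952 nm

91.7952


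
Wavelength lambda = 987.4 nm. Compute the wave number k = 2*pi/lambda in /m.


k = 2 * pi / lambda
= 6.2832 / (987.4e-9)
= 6.2832 / 9.8740e-07
= 6.3634e+06 /m

6.3634e+06


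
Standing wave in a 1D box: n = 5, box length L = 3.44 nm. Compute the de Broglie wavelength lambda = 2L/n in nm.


lambda = 2L / n
= 2 * 3.44 / 5
= 6.88 / 5
= 1.376 nm

1.376


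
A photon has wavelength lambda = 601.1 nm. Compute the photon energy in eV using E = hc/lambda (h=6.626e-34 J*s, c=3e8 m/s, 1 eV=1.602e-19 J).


E = hc / lambda
= (6.626e-34)(3e8) / (601.1e-9)
= 1.9878e-25 / 6.0110e-07
= 3.3069e-19 J
Converting to eV: 3.3069e-19 / 1.602e-19
= 2.0643 eV

2.0643


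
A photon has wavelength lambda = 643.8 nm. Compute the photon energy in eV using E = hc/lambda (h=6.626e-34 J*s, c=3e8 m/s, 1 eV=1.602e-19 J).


E = hc / lambda
= (6.626e-34)(3e8) / (643.8e-9)
= 1.9878e-25 / 6.4380e-07
= 3.0876e-19 J
Converting to eV: 3.0876e-19 / 1.602e-19
= 1.9273 eV

1.9273


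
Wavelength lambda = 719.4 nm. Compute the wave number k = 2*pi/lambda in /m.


k = 2 * pi / lambda
= 6.2832 / (719.4e-9)
= 6.2832 / 7.1940e-07
= 8.7339e+06 /m

8.7339e+06


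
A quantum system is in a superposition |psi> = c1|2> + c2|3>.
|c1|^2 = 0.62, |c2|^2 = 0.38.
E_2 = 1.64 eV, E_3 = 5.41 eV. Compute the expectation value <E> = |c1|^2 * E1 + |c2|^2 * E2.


<E> = |c1|^2 * E1 + |c2|^2 * E2
= 0.62 * 1.64 + 0.38 * 5.41
= 1.0168 + 2.0558
= 3.0726 eV

3.0726


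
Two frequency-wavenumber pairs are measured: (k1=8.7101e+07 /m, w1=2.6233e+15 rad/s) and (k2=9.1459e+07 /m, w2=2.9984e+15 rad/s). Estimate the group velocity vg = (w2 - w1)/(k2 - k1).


vg = (w2 - w1) / (k2 - k1)
= (2.9984e+15 - 2.6233e+15) / (9.1459e+07 - 8.7101e+07)
= 3.7510e+14 / 4.3580e+06
= 8.6072e+07 m/s

8.6072e+07


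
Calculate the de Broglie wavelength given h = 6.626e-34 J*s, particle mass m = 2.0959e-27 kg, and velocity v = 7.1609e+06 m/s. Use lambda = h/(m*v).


lambda = h / (m * v)
= 6.626e-34 / (2.0959e-27 * 7.1609e+06)
= 6.626e-34 / 1.5009e-20
= 4.4148e-14 m

4.4148e-14


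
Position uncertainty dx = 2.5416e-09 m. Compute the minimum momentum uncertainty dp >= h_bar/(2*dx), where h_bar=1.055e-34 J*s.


dp = h_bar / (2 * dx)
= 1.055e-34 / (2 * 2.5416e-09)
= 1.055e-34 / 5.0832e-09
= 2.0755e-26 kg*m/s

2.0755e-26


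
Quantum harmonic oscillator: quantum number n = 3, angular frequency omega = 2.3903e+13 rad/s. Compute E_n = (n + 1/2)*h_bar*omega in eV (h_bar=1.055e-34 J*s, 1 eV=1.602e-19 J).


E = (n + 1/2) * h_bar * omega
= (3 + 0.5) * 1.055e-34 * 2.3903e+13
= 3.5 * 2.5218e-21
= 8.8262e-21 J
= 0.0551 eV

0.0551


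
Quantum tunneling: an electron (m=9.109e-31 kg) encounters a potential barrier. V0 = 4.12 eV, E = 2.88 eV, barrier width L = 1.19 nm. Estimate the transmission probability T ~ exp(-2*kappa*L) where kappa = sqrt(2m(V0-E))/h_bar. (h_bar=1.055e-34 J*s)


V0 - E = 1.24 eV = 1.9865e-19 J
kappa = sqrt(2 * m * (V0-E)) / h_bar
= sqrt(2 * 9.109e-31 * 1.9865e-19) / 1.055e-34
= 5.7022e+09 /m
2*kappa*L = 2 * 5.7022e+09 * 1.19e-9
= 13.5712
T = exp(-13.5712) = 1.276793e-06

1.276793e-06


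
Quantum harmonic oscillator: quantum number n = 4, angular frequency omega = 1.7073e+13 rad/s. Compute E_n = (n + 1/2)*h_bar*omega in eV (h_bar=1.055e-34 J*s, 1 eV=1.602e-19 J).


E = (n + 1/2) * h_bar * omega
= (4 + 0.5) * 1.055e-34 * 1.7073e+13
= 4.5 * 1.8012e-21
= 8.1054e-21 J
= 0.0506 eV

0.0506


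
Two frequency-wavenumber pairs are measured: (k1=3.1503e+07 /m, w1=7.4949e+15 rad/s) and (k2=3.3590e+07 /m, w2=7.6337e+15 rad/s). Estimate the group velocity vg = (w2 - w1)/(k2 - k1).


vg = (w2 - w1) / (k2 - k1)
= (7.6337e+15 - 7.4949e+15) / (3.3590e+07 - 3.1503e+07)
= 1.3880e+14 / 2.0870e+06
= 6.6507e+07 m/s

6.6507e+07


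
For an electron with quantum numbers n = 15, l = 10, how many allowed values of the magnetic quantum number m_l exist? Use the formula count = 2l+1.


m_l ranges from -l to +l in integer steps
So m_l goes from -10 to +10
Count = 2l + 1 = 2*10 + 1
= 21

21


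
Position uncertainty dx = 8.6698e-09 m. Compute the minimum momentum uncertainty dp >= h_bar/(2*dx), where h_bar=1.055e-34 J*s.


dp = h_bar / (2 * dx)
= 1.055e-34 / (2 * 8.6698e-09)
= 1.055e-34 / 1.7340e-08
= 6.0843e-27 kg*m/s

6.0843e-27


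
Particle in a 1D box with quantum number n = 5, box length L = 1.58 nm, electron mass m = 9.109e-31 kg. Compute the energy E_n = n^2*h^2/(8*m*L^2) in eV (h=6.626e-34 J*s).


E = n^2 * h^2 / (8 * m * L^2)
= 5^2 * (6.626e-34)^2 / (8 * 9.109e-31 * (1.58e-9)^2)
= 25 * 4.3904e-67 / (8 * 9.109e-31 * 2.4964e-18)
= 6.0335e-19 J
= 3.7662 eV

3.7662


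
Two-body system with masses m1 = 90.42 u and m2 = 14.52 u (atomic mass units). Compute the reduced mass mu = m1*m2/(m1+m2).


mu = m1 * m2 / (m1 + m2)
= 90.42 * 14.52 / (90.42 + 14.52)
= 1312.8984 / 104.94
= 12.5109 u

12.5109


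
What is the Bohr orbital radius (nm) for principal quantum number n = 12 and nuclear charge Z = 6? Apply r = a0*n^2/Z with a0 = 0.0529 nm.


r = a0 * n^2 / Z
= 0.0529 * 12^2 / 6
= 0.0529 * 144 / 6
= 1.2696 nm

1.2696


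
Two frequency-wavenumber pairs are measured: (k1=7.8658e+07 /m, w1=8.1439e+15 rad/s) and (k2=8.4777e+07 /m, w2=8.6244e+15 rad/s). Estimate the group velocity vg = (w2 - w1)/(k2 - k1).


vg = (w2 - w1) / (k2 - k1)
= (8.6244e+15 - 8.1439e+15) / (8.4777e+07 - 7.8658e+07)
= 4.8050e+14 / 6.1190e+06
= 7.8526e+07 m/s

7.8526e+07


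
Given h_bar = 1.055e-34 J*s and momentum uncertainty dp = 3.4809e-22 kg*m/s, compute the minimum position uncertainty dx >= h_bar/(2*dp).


dx = h_bar / (2 * dp)
= 1.055e-34 / (2 * 3.4809e-22)
= 1.055e-34 / 6.9618e-22
= 1.5154e-13 m

1.5154e-13


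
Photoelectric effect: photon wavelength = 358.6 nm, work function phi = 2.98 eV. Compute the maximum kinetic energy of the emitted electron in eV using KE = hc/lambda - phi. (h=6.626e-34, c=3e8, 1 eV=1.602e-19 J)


E_photon = hc / lambda
= (6.626e-34)(3e8) / (358.6e-9)
= 5.5432e-19 J
= 3.4602 eV
KE = E_photon - phi
= 3.4602 - 2.98
= 0.4802 eV

0.4802


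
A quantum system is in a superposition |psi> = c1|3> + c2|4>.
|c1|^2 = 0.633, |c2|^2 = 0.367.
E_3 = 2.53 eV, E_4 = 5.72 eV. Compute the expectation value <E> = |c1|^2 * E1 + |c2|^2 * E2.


<E> = |c1|^2 * E1 + |c2|^2 * E2
= 0.633 * 2.53 + 0.367 * 5.72
= 1.6015 + 2.0992
= 3.7007 eV

3.7007


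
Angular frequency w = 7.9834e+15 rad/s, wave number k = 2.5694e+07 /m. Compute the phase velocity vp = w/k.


vp = w / k
= 7.9834e+15 / 2.5694e+07
= 3.1071e+08 m/s

3.1071e+08


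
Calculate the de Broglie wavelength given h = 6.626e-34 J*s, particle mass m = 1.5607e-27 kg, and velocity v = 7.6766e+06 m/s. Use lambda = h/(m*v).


lambda = h / (m * v)
= 6.626e-34 / (1.5607e-27 * 7.6766e+06)
= 6.626e-34 / 1.1981e-20
= 5.5305e-14 m

5.5305e-14


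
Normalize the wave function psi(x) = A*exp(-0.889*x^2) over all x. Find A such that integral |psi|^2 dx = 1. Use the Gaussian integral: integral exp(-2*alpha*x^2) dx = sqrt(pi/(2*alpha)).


integral |psi|^2 dx = A^2 * sqrt(pi/(2*alpha)) = 1
A^2 = sqrt(2*alpha/pi)
= sqrt(2 * 0.889 / pi)
= 0.7523
A = sqrt(0.7523)
= 0.8674

0.8674


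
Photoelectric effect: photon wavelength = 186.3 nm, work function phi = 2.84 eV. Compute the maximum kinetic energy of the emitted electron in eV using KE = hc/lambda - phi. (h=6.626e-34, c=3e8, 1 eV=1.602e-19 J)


E_photon = hc / lambda
= (6.626e-34)(3e8) / (186.3e-9)
= 1.0670e-18 J
= 6.6604 eV
KE = E_photon - phi
= 6.6604 - 2.84
= 3.8204 eV

3.8204


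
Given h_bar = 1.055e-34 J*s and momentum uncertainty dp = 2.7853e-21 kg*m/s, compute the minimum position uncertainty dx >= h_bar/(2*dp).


dx = h_bar / (2 * dp)
= 1.055e-34 / (2 * 2.7853e-21)
= 1.055e-34 / 5.5706e-21
= 1.8939e-14 m

1.8939e-14


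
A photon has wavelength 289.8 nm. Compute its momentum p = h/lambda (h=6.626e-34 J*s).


p = h / lambda
= 6.626e-34 / (289.8e-9)
= 6.626e-34 / 2.8980e-07
= 2.2864e-27 kg*m/s

2.2864e-27


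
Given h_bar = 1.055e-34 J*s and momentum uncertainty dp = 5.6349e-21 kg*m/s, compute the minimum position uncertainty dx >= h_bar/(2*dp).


dx = h_bar / (2 * dp)
= 1.055e-34 / (2 * 5.6349e-21)
= 1.055e-34 / 1.1270e-20
= 9.3613e-15 m

9.3613e-15


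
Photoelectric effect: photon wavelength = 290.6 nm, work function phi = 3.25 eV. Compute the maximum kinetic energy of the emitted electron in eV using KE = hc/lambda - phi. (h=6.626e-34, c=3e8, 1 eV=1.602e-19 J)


E_photon = hc / lambda
= (6.626e-34)(3e8) / (290.6e-9)
= 6.8403e-19 J
= 4.2699 eV
KE = E_photon - phi
= 4.2699 - 3.25
= 1.0199 eV

1.0199


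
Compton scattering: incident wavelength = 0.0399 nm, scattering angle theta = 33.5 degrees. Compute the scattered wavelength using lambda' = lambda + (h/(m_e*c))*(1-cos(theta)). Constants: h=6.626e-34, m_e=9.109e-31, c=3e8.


Compton wavelength: h/(m_e*c) = 2.4247e-12 m
d_lambda = 2.4247e-12 * (1 - cos(33.5 deg))
= 2.4247e-12 * 0.166114
= 4.0278e-13 m = 0.000403 nm
lambda' = 0.0399 + 0.000403
= 0.040303 nm

0.040303


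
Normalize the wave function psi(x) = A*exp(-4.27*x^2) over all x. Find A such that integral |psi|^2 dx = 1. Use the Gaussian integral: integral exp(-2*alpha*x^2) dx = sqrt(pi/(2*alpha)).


integral |psi|^2 dx = A^2 * sqrt(pi/(2*alpha)) = 1
A^2 = sqrt(2*alpha/pi)
= sqrt(2 * 4.27 / pi)
= 1.648747
A = sqrt(1.648747)
= 1.284

1.284


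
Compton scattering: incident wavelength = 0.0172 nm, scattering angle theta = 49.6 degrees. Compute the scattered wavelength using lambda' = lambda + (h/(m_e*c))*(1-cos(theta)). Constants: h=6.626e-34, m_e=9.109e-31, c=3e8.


Compton wavelength: h/(m_e*c) = 2.4247e-12 m
d_lambda = 2.4247e-12 * (1 - cos(49.6 deg))
= 2.4247e-12 * 0.35188
= 8.5321e-13 m = 0.000853 nm
lambda' = 0.0172 + 0.000853
= 0.018053 nm

0.018053


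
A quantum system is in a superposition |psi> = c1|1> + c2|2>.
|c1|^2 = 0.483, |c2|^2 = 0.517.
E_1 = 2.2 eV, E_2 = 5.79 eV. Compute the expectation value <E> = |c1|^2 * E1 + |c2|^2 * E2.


<E> = |c1|^2 * E1 + |c2|^2 * E2
= 0.483 * 2.2 + 0.517 * 5.79
= 1.0626 + 2.9934
= 4.056 eV

4.056


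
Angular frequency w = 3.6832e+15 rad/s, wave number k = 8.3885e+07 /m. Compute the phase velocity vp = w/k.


vp = w / k
= 3.6832e+15 / 8.3885e+07
= 4.3908e+07 m/s

4.3908e+07


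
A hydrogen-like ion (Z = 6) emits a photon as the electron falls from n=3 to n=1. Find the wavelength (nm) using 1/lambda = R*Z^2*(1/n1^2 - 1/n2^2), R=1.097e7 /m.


1/lambda = R * Z^2 * (1/n1^2 - 1/n2^2)
= 1.097e7 * 6^2 * (1/1^2 - 1/3^2)
= 1.097e7 * 36 * (1.0 - 0.111111)
= 3.5104e+08 /m
lambda = 1 / 3.5104e+08
= 2.8487 nm

2.8487


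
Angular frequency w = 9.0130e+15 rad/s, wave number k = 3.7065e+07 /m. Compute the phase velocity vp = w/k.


vp = w / k
= 9.0130e+15 / 3.7065e+07
= 2.4317e+08 m/s

2.4317e+08


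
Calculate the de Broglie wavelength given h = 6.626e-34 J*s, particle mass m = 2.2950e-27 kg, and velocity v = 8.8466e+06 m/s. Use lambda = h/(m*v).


lambda = h / (m * v)
= 6.626e-34 / (2.2950e-27 * 8.8466e+06)
= 6.626e-34 / 2.0303e-20
= 3.2636e-14 m

3.2636e-14


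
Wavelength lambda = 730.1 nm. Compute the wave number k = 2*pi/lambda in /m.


k = 2 * pi / lambda
= 6.2832 / (730.1e-9)
= 6.2832 / 7.3010e-07
= 8.6059e+06 /m

8.6059e+06


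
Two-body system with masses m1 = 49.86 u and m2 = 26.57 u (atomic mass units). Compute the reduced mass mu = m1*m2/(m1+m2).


mu = m1 * m2 / (m1 + m2)
= 49.86 * 26.57 / (49.86 + 26.57)
= 1324.7802 / 76.43
= 17.3332 u

17.3332


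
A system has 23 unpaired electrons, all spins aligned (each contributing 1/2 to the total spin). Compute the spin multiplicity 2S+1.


Total spin S = N * (1/2) = 23 * 0.5 = 11.5
Spin multiplicity = 2S + 1
= 2 * 11.5 + 1
= 24

24


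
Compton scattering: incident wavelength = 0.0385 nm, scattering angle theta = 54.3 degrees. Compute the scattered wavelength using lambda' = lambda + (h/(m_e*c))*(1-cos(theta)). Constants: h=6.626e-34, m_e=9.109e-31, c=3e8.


Compton wavelength: h/(m_e*c) = 2.4247e-12 m
d_lambda = 2.4247e-12 * (1 - cos(54.3 deg))
= 2.4247e-12 * 0.416459
= 1.0098e-12 m = 0.00101 nm
lambda' = 0.0385 + 0.00101
= 0.03951 nm

0.03951


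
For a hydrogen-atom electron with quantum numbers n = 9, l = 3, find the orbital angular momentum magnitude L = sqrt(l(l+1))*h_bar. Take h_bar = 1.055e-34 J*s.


L = sqrt(l*(l+1)) * h_bar
= sqrt(3 * 4) * 1.055e-34
= sqrt(12) * 1.055e-34
= 3.4641 * 1.055e-34
= 3.6546e-34 J*s

3.6546e-34


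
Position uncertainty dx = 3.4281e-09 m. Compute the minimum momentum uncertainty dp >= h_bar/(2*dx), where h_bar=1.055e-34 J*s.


dp = h_bar / (2 * dx)
= 1.055e-34 / (2 * 3.4281e-09)
= 1.055e-34 / 6.8562e-09
= 1.5388e-26 kg*m/s

1.5388e-26


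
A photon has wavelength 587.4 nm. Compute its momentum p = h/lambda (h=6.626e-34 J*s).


p = h / lambda
= 6.626e-34 / (587.4e-9)
= 6.626e-34 / 5.8740e-07
= 1.1280e-27 kg*m/s

1.1280e-27


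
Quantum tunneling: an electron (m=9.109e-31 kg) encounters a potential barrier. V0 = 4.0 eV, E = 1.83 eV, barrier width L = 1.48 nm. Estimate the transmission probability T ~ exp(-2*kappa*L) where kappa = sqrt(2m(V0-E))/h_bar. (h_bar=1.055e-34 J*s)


V0 - E = 2.17 eV = 3.4763e-19 J
kappa = sqrt(2 * m * (V0-E)) / h_bar
= sqrt(2 * 9.109e-31 * 3.4763e-19) / 1.055e-34
= 7.5433e+09 /m
2*kappa*L = 2 * 7.5433e+09 * 1.48e-9
= 22.328
T = exp(-22.328) = 2.009337e-10

2.009337e-10


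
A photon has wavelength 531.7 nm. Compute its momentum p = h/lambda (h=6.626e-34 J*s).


p = h / lambda
= 6.626e-34 / (531.7e-9)
= 6.626e-34 / 5.3170e-07
= 1.2462e-27 kg*m/s

1.2462e-27


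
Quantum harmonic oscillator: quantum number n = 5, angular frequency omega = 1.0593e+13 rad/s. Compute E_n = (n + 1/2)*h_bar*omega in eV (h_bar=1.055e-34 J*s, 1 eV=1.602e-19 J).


E = (n + 1/2) * h_bar * omega
= (5 + 0.5) * 1.055e-34 * 1.0593e+13
= 5.5 * 1.1176e-21
= 6.1466e-21 J
= 0.0384 eV

0.0384


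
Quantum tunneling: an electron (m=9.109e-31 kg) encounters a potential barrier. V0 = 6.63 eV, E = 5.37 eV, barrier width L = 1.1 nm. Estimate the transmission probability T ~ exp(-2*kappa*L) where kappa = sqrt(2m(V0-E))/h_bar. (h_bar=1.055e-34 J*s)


V0 - E = 1.26 eV = 2.0185e-19 J
kappa = sqrt(2 * m * (V0-E)) / h_bar
= sqrt(2 * 9.109e-31 * 2.0185e-19) / 1.055e-34
= 5.7480e+09 /m
2*kappa*L = 2 * 5.7480e+09 * 1.1e-9
= 12.6455
T = exp(-12.6455) = 3.221924e-06

3.221924e-06


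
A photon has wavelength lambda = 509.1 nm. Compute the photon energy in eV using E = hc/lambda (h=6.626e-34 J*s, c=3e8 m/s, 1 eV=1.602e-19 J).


E = hc / lambda
= (6.626e-34)(3e8) / (509.1e-9)
= 1.9878e-25 / 5.0910e-07
= 3.9045e-19 J
Converting to eV: 3.9045e-19 / 1.602e-19
= 2.4373 eV

2.4373


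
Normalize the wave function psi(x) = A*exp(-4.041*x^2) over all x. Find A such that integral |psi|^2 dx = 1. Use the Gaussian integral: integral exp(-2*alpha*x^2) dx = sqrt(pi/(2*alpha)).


integral |psi|^2 dx = A^2 * sqrt(pi/(2*alpha)) = 1
A^2 = sqrt(2*alpha/pi)
= sqrt(2 * 4.041 / pi)
= 1.603927
A = sqrt(1.603927)
= 1.2665

1.2665


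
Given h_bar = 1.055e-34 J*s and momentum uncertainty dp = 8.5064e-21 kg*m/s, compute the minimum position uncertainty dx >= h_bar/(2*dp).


dx = h_bar / (2 * dp)
= 1.055e-34 / (2 * 8.5064e-21)
= 1.055e-34 / 1.7013e-20
= 6.2012e-15 m

6.2012e-15


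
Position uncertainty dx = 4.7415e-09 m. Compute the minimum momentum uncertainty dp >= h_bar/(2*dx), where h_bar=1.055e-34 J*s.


dp = h_bar / (2 * dx)
= 1.055e-34 / (2 * 4.7415e-09)
= 1.055e-34 / 9.4830e-09
= 1.1125e-26 kg*m/s

1.1125e-26


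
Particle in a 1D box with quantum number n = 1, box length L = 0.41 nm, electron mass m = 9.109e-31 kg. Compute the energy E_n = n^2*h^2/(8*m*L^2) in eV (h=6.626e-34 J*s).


E = n^2 * h^2 / (8 * m * L^2)
= 1^2 * (6.626e-34)^2 / (8 * 9.109e-31 * (0.41e-9)^2)
= 1 * 4.3904e-67 / (8 * 9.109e-31 * 1.6810e-19)
= 3.5841e-19 J
= 2.2372 eV

2.2372


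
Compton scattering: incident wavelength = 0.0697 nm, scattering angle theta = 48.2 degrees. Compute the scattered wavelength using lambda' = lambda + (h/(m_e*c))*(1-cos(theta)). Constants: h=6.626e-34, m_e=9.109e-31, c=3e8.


Compton wavelength: h/(m_e*c) = 2.4247e-12 m
d_lambda = 2.4247e-12 * (1 - cos(48.2 deg))
= 2.4247e-12 * 0.333468
= 8.0856e-13 m = 0.000809 nm
lambda' = 0.0697 + 0.000809
= 0.070509 nm

0.070509


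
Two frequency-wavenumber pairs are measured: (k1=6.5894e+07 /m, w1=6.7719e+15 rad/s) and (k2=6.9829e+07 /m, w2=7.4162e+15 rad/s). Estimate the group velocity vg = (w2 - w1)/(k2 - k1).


vg = (w2 - w1) / (k2 - k1)
= (7.4162e+15 - 6.7719e+15) / (6.9829e+07 - 6.5894e+07)
= 6.4430e+14 / 3.9350e+06
= 1.6374e+08 m/s

1.6374e+08


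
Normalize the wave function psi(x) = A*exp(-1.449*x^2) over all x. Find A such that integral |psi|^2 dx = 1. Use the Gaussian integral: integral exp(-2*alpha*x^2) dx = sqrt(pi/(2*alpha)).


integral |psi|^2 dx = A^2 * sqrt(pi/(2*alpha)) = 1
A^2 = sqrt(2*alpha/pi)
= sqrt(2 * 1.449 / pi)
= 0.960449
A = sqrt(0.960449)
= 0.98

0.98


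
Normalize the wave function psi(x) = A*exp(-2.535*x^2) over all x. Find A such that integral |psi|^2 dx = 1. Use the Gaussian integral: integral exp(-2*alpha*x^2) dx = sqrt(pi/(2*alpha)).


integral |psi|^2 dx = A^2 * sqrt(pi/(2*alpha)) = 1
A^2 = sqrt(2*alpha/pi)
= sqrt(2 * 2.535 / pi)
= 1.270367
A = sqrt(1.270367)
= 1.1271

1.1271


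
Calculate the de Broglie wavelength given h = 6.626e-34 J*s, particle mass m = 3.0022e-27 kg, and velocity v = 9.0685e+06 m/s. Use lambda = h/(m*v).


lambda = h / (m * v)
= 6.626e-34 / (3.0022e-27 * 9.0685e+06)
= 6.626e-34 / 2.7225e-20
= 2.4338e-14 m

2.4338e-14


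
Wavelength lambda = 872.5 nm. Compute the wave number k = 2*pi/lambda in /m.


k = 2 * pi / lambda
= 6.2832 / (872.5e-9)
= 6.2832 / 8.7250e-07
= 7.2014e+06 /m

7.2014e+06


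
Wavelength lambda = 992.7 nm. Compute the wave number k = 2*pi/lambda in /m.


k = 2 * pi / lambda
= 6.2832 / (992.7e-9)
= 6.2832 / 9.9270e-07
= 6.3294e+06 /m

6.3294e+06


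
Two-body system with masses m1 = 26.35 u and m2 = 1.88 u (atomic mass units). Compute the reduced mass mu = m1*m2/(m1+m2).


mu = m1 * m2 / (m1 + m2)
= 26.35 * 1.88 / (26.35 + 1.88)
= 49.538 / 28.23
= 1.7548 u

1.7548


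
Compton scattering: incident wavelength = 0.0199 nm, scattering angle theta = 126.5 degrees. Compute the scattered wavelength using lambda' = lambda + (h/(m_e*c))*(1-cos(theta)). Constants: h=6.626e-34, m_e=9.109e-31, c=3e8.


Compton wavelength: h/(m_e*c) = 2.4247e-12 m
d_lambda = 2.4247e-12 * (1 - cos(126.5 deg))
= 2.4247e-12 * 1.594823
= 3.8670e-12 m = 0.003867 nm
lambda' = 0.0199 + 0.003867
= 0.023767 nm

0.023767
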